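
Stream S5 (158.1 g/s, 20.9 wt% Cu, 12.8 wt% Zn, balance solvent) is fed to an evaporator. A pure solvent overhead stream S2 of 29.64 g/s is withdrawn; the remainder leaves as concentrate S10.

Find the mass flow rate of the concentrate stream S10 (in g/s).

128.5 g/s

Concentrate = 158.1 − 29.64 = 128.46 g/s.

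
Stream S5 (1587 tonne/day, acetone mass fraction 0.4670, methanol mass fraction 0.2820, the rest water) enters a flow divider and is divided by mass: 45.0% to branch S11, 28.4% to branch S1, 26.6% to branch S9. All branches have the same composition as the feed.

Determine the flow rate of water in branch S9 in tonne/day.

106 tonne/day

Branch S9 total = 0.266×1587 = 422.14 tonne/day.
water in S9 = 0.251×422.14 = 105.96 tonne/day.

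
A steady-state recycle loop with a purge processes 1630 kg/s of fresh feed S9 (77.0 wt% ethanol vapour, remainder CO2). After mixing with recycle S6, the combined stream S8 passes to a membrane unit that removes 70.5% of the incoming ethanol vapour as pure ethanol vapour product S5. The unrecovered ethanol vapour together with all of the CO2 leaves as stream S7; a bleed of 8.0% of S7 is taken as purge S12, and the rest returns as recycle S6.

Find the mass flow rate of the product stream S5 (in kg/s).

ethanol vapour in S8: m_A = 1630×0.770 + (1−0.080)·(1−0.705)·m_A, so m_A = 1255.1/0.7286 = 1722.6 kg/s.
Product S5 = 0.705×1722.6 = 1214.4 kg/s.

1214 kg/s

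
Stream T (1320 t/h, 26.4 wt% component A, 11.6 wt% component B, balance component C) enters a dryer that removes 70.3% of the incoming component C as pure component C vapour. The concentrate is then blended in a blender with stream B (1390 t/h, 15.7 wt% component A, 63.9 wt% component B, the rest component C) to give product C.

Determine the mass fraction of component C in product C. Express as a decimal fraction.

Vapour removed = 0.703×0.620×1320 = 575.34 t/h; concentrate = 744.66 t/h.
component C reaching the mixer = 243.06 (from concentrate) + 1390×0.204 = 526.62 t/h.
Product flow = 744.66 + 1390 = 2134.7 t/h; component C fraction = 0.247.

0.247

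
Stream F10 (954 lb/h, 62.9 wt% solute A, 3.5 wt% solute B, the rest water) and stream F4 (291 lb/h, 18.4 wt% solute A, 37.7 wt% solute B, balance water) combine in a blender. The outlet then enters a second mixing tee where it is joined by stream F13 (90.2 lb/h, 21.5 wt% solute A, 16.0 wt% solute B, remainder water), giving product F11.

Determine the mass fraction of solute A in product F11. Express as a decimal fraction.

Overall, product flow = 1335.2 lb/h.
solute A in = 954×0.629 + 291×0.184 + 90.2×0.215 = 673 lb/h.
solute A fraction in F11 = 0.504.

0.504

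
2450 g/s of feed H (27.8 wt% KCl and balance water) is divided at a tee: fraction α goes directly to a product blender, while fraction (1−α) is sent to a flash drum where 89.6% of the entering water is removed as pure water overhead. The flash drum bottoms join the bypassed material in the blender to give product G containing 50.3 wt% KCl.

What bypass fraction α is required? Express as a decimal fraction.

0.309

All 2450×0.278 = 681.1 g/s of KCl reaches G, so G = 681.1/0.503 = 1354.1 g/s and vapour = 1095.9 g/s.
The evaporator receives (1−α)·2450 of feed at 0.722 water and removes 0.896 of that water:
0.896×0.722×(1−α)×2450 = 1095.9
(1−α) = 1095.9/1584.9 = 0.6915;  α = 0.3085.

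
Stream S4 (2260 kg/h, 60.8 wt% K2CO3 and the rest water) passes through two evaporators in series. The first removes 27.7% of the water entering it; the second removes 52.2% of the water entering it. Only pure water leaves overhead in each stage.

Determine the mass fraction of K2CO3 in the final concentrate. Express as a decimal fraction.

water in feed = 2260×0.392 = 885.92 kg/h.
After stage 1: water left = (1−0.277)×885.92 = 640.52; stream total = 2014.6 kg/h.
After stage 2: water left = (1−0.522)×640.52 = 306.17; final concentrate = 1680.2 kg/h.
K2CO3 fraction = 1374.1/1680.2 = 0.818.

0.818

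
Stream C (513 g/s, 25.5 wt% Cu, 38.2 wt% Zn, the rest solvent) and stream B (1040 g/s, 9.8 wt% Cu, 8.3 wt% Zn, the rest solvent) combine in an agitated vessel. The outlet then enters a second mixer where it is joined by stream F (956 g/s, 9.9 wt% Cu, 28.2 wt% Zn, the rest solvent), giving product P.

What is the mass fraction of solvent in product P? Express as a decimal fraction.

0.650

Overall, product flow = 2509 g/s.
solvent in = 513×0.363 + 1040×0.819 + 956×0.619 = 1629.7 g/s.
solvent fraction in P = 0.650.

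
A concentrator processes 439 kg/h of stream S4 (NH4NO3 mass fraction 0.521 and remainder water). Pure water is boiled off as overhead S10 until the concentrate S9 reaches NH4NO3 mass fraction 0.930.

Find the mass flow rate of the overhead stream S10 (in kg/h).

NH4NO3 is conserved: 439×0.521 = 228.72 kg/h all reports to the concentrate.
Concentrate = 228.72/(target fraction) = 245.93 kg/h.
Overhead = 439 − 245.93 = 193.07 kg/h.

193.1 kg/h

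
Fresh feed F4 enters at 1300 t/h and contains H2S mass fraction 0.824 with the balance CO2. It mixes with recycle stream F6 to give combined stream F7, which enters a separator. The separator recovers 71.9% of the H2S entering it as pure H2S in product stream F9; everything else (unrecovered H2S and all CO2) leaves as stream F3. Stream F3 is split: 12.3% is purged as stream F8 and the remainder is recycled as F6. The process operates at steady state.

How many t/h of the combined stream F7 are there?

3282 t/h

CO2 enters only via F4 and leaves only via the purge: 1300×0.176 = 0.123×(CO2 in F3), and the separator passes all CO2, so CO2 in F7 = CO2 in F3 = 1860.2 t/h.
H2S in F7: m_A = 1300×0.824 + (1−0.123)·(1−0.719)·m_A, so m_A = 1071.2/0.7536 = 1421.5 t/h.
F7 = 1421.5 + 1860.2 = 3281.7 t/h.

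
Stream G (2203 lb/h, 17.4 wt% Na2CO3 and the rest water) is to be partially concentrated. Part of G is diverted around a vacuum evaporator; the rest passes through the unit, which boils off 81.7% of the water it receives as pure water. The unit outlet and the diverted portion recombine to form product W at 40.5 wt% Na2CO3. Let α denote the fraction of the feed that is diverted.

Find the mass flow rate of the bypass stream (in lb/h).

341 lb/h

All 2203×0.174 = 383.32 lb/h of Na2CO3 reaches W, so W = 383.32/0.405 = 946.47 lb/h and vapour = 1256.5 lb/h.
The evaporator receives (1−α)·2203 of feed at 0.826 water and removes 0.817 of that water:
0.817×0.826×(1−α)×2203 = 1256.5
(1−α) = 1256.5/1486.7 = 0.8452;  α = 0.1548.
Bypass flow = 0.1548×2203 = 341.04 lb/h.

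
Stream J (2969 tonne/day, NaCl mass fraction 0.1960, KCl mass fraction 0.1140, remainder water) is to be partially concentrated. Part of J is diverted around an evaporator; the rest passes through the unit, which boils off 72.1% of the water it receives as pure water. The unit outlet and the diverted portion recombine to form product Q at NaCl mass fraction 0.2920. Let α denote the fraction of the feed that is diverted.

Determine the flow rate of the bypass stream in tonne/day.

1007 tonne/day

All 2969×0.196 = 581.92 tonne/day of NaCl reaches Q, so Q = 581.92/0.292 = 1992.9 tonne/day and vapour = 976.11 tonne/day.
The evaporator receives (1−α)·2969 of feed at 0.690 water and removes 0.721 of that water:
0.721×0.690×(1−α)×2969 = 976.11
(1−α) = 976.11/1477 = 0.6609;  α = 0.3391.
Bypass flow = 0.3391×2969 = 1006.9 tonne/day.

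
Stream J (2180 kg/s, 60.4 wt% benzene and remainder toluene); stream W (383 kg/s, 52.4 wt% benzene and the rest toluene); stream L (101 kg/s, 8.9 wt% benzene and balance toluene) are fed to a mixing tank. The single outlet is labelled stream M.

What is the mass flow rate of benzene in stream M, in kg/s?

1526 kg/s

benzene out = benzene in = 2180×0.604 + 383×0.524 + 101×0.089 = 1526.4 kg/s.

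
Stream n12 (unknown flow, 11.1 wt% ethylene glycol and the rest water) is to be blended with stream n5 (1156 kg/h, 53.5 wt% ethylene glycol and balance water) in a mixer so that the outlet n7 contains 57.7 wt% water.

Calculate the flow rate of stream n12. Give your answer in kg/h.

Let n12 be the unknown flow. Total out = 1156 + n12.
water balance: 537.54 + 0.889·n12 = 0.577·(1156 + n12)
(0.889 − 0.577)·n12 = 0.577×1156 − 537.54 = 129.47
n12 = 129.47 / 0.312 = 414.97 kg/h

415 kg/h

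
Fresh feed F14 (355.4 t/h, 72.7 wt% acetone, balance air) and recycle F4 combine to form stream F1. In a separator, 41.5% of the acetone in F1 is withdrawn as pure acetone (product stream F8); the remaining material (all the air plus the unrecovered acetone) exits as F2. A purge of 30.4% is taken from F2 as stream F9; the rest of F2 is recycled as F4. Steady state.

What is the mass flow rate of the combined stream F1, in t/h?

755 t/h

air enters only via F14 and leaves only via the purge: 355.4×0.273 = 0.304×(air in F2), and the separator passes all air, so air in F1 = air in F2 = 319.16 t/h.
acetone in F1: m_A = 355.4×0.727 + (1−0.304)·(1−0.415)·m_A, so m_A = 258.38/0.5928 = 435.83 t/h.
F1 = 435.83 + 319.16 = 754.99 t/h.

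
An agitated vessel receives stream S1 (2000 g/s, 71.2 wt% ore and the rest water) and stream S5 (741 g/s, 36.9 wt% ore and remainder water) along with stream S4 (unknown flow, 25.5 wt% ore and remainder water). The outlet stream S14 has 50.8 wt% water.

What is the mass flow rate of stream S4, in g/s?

Let S4 be the unknown flow. Total out = 2741 + S4.
water balance: 1043.6 + 0.745·S4 = 0.508·(2741 + S4)
(0.745 − 0.508)·S4 = 0.508×2741 − 1043.6 = 348.86
S4 = 348.86 / 0.237 = 1472 g/s

1472 g/s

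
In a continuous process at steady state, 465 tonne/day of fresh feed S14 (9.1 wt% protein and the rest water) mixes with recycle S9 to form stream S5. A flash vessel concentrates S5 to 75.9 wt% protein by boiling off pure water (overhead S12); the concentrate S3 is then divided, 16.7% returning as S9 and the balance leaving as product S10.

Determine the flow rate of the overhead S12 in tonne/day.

409.2 tonne/day

Overall protein balance (none leaves overhead): protein in fresh feed = protein in product, i.e. 465×0.091 = (1−0.167)·S3·0.759.
S3 = 42.315/(0.759×0.833) = 66.928 tonne/day.
Recycle S9 = 0.167×66.928 = 11.177 tonne/day.
Combined feed S5 = 465 + 11.177 = 476.18 tonne/day.
Overhead S12 = S5 − S3 = 476.18 − 66.928 = 409.25 tonne/day.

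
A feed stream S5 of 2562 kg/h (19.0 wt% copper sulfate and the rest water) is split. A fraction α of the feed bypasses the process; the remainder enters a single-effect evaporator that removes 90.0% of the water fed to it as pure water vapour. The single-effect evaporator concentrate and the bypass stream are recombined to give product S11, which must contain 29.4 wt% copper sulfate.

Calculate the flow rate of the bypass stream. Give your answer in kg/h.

1319 kg/h

All 2562×0.190 = 486.78 kg/h of copper sulfate reaches S11, so S11 = 486.78/0.294 = 1655.7 kg/h and vapour = 906.29 kg/h.
The evaporator receives (1−α)·2562 of feed at 0.810 water and removes 0.900 of that water:
0.900×0.810×(1−α)×2562 = 906.29
(1−α) = 906.29/1867.7 = 0.4852;  α = 0.5148.
Bypass flow = 0.5148×2562 = 1318.8 kg/h.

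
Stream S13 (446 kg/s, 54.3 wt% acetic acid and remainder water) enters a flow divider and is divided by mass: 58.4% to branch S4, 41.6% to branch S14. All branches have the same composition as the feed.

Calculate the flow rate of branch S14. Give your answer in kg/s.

Branch S14 flow = 0.416×446 = 185.54 kg/s.

185.5 kg/s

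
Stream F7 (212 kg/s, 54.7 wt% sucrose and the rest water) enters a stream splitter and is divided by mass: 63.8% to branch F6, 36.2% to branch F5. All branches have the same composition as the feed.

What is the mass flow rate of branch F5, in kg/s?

Branch F5 flow = 0.362×212 = 76.744 kg/s.

76.74 kg/s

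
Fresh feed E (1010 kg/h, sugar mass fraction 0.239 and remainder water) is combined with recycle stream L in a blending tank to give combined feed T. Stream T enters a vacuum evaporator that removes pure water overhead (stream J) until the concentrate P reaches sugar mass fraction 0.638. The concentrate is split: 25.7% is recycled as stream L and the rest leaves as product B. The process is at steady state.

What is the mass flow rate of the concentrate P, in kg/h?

Overall sugar balance (none leaves overhead): sugar in fresh feed = sugar in product, i.e. 1010×0.239 = (1−0.257)·P·0.638.
P = 241.39/(0.638×0.743) = 509.23 kg/h.

509.2 kg/h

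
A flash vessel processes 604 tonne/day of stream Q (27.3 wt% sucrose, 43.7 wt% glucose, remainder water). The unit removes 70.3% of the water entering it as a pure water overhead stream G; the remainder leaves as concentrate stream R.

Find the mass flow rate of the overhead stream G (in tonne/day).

123.1 tonne/day

water entering = 604×0.290 = 175.16 tonne/day; overhead removed = 0.703×175.16 = 123.14 tonne/day.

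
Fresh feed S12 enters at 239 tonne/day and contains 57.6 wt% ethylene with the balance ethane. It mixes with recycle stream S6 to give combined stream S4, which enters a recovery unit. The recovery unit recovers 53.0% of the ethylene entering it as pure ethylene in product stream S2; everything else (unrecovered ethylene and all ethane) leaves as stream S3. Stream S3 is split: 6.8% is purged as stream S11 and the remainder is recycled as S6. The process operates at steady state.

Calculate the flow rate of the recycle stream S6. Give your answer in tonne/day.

ethane enters only via S12 and leaves only via the purge: 239×0.424 = 0.068×(ethane in S3), and the recovery unit passes all ethane, so ethane in S4 = ethane in S3 = 1490.2 tonne/day.
ethylene in S4: m_A = 239×0.576 + (1−0.068)·(1−0.530)·m_A, so m_A = 137.66/0.5620 = 244.97 tonne/day.
S3 = (1−0.530)×244.97 + 1490.2 = 1605.4 tonne/day.
Recycle S6 = (1−0.068)×1605.4 = 1496.2 tonne/day.

1496 tonne/day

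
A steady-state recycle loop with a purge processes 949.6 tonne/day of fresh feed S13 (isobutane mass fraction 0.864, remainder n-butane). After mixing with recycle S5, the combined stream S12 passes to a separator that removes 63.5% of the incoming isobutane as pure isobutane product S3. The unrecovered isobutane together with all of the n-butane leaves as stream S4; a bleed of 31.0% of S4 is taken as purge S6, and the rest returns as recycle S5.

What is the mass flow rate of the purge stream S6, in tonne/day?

n-butane enters only via S13 and leaves only via the purge: 949.6×0.136 = 0.310×(n-butane in S4), and the separator passes all n-butane, so n-butane in S12 = n-butane in S4 = 416.6 tonne/day.
isobutane in S12: m_A = 949.6×0.864 + (1−0.310)·(1−0.635)·m_A, so m_A = 820.45/0.7482 = 1096.6 tonne/day.
S4 = (1−0.635)×1096.6 + 416.6 = 816.87 tonne/day.
Purge S6 = 0.310×816.87 = 253.23 tonne/day.

253.2 tonne/day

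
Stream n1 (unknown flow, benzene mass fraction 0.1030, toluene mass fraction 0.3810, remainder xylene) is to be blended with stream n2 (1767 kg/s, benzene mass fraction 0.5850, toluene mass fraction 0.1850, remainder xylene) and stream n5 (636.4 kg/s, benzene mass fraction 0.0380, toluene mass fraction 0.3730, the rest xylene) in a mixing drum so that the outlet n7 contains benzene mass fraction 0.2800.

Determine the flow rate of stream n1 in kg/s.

Let n1 be the unknown flow. Total out = 2403.4 + n1.
benzene balance: 1057.9 + 0.103·n1 = 0.280·(2403.4 + n1)
(0.103 − 0.280)·n1 = 0.280×2403.4 − 1057.9 = -384.93
n1 = -384.93 / -0.177 = 2174.7 kg/s

2175 kg/s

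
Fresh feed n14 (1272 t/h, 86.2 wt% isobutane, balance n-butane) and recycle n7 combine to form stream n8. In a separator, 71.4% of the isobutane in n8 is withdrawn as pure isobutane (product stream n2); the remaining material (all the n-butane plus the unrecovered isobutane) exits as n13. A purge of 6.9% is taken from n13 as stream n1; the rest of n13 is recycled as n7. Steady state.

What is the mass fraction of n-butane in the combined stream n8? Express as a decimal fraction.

n-butane enters only via n14 and leaves only via the purge: 1272×0.138 = 0.069×(n-butane in n13), and the separator passes all n-butane, so n-butane in n8 = n-butane in n13 = 2544 t/h.
isobutane in n8: m_A = 1272×0.862 + (1−0.069)·(1−0.714)·m_A, so m_A = 1096.5/0.7337 = 1494.4 t/h.
n8 = 1494.4 + 2544 = 4038.4 t/h.
n-butane fraction in n8 = 2544/4038.4 = 0.630.

0.630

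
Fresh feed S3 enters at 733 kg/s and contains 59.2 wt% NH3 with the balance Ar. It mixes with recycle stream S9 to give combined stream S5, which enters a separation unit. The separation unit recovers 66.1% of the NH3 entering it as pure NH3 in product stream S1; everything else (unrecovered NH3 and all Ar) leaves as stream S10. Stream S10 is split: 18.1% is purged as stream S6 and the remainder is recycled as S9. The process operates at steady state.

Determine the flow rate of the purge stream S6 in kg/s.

Ar enters only via S3 and leaves only via the purge: 733×0.408 = 0.181×(Ar in S10), and the separation unit passes all Ar, so Ar in S5 = Ar in S10 = 1652.3 kg/s.
NH3 in S5: m_A = 733×0.592 + (1−0.181)·(1−0.661)·m_A, so m_A = 433.94/0.7224 = 600.72 kg/s.
S10 = (1−0.661)×600.72 + 1652.3 = 1855.9 kg/s.
Purge S6 = 0.181×1855.9 = 335.92 kg/s.

335.9 kg/s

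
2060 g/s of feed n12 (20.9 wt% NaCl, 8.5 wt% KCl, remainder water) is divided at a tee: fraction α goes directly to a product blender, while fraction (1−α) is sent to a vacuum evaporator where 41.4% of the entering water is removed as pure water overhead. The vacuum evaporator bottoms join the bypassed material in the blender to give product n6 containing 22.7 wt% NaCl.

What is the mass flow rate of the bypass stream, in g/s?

All 2060×0.209 = 430.54 g/s of NaCl reaches n6, so n6 = 430.54/0.227 = 1896.7 g/s and vapour = 163.35 g/s.
The evaporator receives (1−α)·2060 of feed at 0.706 water and removes 0.414 of that water:
0.414×0.706×(1−α)×2060 = 163.35
(1−α) = 163.35/602.11 = 0.2713;  α = 0.7287.
Bypass flow = 0.7287×2060 = 1501.1 g/s.

1501 g/s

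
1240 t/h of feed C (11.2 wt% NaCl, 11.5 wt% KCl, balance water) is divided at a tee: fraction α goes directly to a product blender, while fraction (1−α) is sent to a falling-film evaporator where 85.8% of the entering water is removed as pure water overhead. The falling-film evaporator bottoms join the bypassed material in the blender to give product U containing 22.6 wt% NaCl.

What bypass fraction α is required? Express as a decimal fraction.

0.239

All 1240×0.112 = 138.88 t/h of NaCl reaches U, so U = 138.88/0.226 = 614.51 t/h and vapour = 625.49 t/h.
The evaporator receives (1−α)·1240 of feed at 0.773 water and removes 0.858 of that water:
0.858×0.773×(1−α)×1240 = 625.49
(1−α) = 625.49/822.41 = 0.7606;  α = 0.2394.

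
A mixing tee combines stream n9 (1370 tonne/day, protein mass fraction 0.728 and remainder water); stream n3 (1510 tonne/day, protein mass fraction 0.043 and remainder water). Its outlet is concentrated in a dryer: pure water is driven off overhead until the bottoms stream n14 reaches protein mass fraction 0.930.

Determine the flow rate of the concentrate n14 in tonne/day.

protein entering = 1370×0.728 + 1510×0.043 = 1062.3 tonne/day.
All protein reports to n14, so n14 = 1062.3/0.930 = 1142.2 tonne/day.

1142 tonne/day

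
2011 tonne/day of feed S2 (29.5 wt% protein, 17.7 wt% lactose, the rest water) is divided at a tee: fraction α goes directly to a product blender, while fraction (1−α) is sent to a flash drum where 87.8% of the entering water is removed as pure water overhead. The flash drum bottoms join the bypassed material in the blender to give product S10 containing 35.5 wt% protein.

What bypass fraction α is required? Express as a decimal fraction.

All 2011×0.295 = 593.25 tonne/day of protein reaches S10, so S10 = 593.25/0.355 = 1671.1 tonne/day and vapour = 339.89 tonne/day.
The evaporator receives (1−α)·2011 of feed at 0.528 water and removes 0.878 of that water:
0.878×0.528×(1−α)×2011 = 339.89
(1−α) = 339.89/932.27 = 0.3646;  α = 0.6354.

0.635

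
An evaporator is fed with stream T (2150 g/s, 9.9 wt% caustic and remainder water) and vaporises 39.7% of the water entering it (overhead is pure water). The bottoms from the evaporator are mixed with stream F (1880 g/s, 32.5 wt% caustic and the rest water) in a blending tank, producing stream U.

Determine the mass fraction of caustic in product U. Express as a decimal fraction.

0.2526

Vapour removed = 0.397×0.901×2150 = 769.05 g/s; concentrate = 1381 g/s.
caustic reaching the mixer = 212.85 (from concentrate) + 1880×0.325 = 823.85 g/s.
Product flow = 1381 + 1880 = 3261 g/s; caustic fraction = 0.2526.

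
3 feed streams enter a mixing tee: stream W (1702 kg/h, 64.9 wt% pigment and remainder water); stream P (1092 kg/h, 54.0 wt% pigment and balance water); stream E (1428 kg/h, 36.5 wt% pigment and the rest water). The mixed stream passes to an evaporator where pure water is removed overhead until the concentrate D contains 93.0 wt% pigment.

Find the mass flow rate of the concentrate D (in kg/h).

2382 kg/h

pigment entering = 1702×0.649 + 1092×0.540 + 1428×0.365 = 2215.5 kg/h.
All pigment reports to D, so D = 2215.5/0.930 = 2382.3 kg/h.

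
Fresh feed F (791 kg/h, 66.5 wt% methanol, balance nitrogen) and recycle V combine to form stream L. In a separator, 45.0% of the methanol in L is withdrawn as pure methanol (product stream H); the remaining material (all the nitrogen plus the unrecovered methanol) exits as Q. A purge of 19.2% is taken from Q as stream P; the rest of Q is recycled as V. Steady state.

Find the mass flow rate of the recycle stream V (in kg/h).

1536 kg/h

nitrogen enters only via F and leaves only via the purge: 791×0.335 = 0.192×(nitrogen in Q), and the separator passes all nitrogen, so nitrogen in L = nitrogen in Q = 1380.1 kg/h.
methanol in L: m_A = 791×0.665 + (1−0.192)·(1−0.450)·m_A, so m_A = 526.01/0.5556 = 946.75 kg/h.
Q = (1−0.450)×946.75 + 1380.1 = 1900.8 kg/h.
Recycle V = (1−0.192)×1900.8 = 1535.9 kg/h.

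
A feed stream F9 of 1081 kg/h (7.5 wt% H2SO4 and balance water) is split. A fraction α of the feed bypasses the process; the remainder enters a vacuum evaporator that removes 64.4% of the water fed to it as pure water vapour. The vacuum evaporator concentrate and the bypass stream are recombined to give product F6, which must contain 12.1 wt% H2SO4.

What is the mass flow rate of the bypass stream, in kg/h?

All 1081×0.075 = 81.075 kg/h of H2SO4 reaches F6, so F6 = 81.075/0.121 = 670.04 kg/h and vapour = 410.96 kg/h.
The evaporator receives (1−α)·1081 of feed at 0.925 water and removes 0.644 of that water:
0.644×0.925×(1−α)×1081 = 410.96
(1−α) = 410.96/643.95 = 0.6382;  α = 0.3618.
Bypass flow = 0.3618×1081 = 391.12 kg/h.

391.1 kg/h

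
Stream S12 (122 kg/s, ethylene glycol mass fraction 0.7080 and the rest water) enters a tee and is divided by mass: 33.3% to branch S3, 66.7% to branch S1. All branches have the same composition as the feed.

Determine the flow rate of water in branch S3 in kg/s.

11.86 kg/s

Branch S3 total = 0.333×122 = 40.626 kg/s.
water in S3 = 0.292×40.626 = 11.863 kg/s.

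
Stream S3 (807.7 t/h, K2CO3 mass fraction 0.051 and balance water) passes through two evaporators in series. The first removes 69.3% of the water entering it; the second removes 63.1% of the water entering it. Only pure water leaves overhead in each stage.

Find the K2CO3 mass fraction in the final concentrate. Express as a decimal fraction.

0.322

water in feed = 807.7×0.949 = 766.51 t/h.
After stage 1: water left = (1−0.693)×766.51 = 235.32; stream total = 276.51 t/h.
After stage 2: water left = (1−0.631)×235.32 = 86.832; final concentrate = 128.02 t/h.
K2CO3 fraction = 41.193/128.02 = 0.322.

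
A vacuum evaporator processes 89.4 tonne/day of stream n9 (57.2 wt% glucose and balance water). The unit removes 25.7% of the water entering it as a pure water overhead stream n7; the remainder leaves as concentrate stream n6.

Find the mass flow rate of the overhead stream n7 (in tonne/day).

water entering = 89.4×0.428 = 38.263 tonne/day; overhead removed = 0.257×38.263 = 9.8336 tonne/day.

9.834 tonne/day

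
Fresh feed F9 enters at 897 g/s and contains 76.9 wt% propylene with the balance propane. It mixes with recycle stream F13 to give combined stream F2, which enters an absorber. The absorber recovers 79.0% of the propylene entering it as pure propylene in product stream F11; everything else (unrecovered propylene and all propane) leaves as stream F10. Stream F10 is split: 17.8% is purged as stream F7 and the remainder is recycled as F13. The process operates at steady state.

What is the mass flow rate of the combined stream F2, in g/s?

propane enters only via F9 and leaves only via the purge: 897×0.231 = 0.178×(propane in F10), and the absorber passes all propane, so propane in F2 = propane in F10 = 1164.1 g/s.
propylene in F2: m_A = 897×0.769 + (1−0.178)·(1−0.790)·m_A, so m_A = 689.79/0.8274 = 833.71 g/s.
F2 = 833.71 + 1164.1 = 1997.8 g/s.

1998 g/s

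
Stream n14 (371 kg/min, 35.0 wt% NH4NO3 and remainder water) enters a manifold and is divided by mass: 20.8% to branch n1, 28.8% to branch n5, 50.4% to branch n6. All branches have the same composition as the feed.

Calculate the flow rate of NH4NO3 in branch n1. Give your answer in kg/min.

27.01 kg/min

Branch n1 total = 0.208×371 = 77.168 kg/min.
NH4NO3 in n1 = 0.350×77.168 = 27.009 kg/min.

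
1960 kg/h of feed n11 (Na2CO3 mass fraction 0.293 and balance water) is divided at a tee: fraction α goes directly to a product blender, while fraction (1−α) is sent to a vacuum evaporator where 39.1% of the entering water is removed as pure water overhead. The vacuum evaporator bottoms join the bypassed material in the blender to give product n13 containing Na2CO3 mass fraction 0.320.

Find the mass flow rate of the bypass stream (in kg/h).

1362 kg/h

All 1960×0.293 = 574.28 kg/h of Na2CO3 reaches n13, so n13 = 574.28/0.320 = 1794.6 kg/h and vapour = 165.38 kg/h.
The evaporator receives (1−α)·1960 of feed at 0.707 water and removes 0.391 of that water:
0.391×0.707×(1−α)×1960 = 165.38
(1−α) = 165.38/541.82 = 0.3052;  α = 0.6948.
Bypass flow = 0.6948×1960 = 1361.8 kg/h.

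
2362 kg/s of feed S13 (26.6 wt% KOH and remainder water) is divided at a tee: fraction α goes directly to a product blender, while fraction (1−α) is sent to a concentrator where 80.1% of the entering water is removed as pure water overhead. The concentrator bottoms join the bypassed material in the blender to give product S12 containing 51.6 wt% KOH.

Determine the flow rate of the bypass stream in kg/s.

415.6 kg/s

All 2362×0.266 = 628.29 kg/s of KOH reaches S12, so S12 = 628.29/0.516 = 1217.6 kg/s and vapour = 1144.4 kg/s.
The evaporator receives (1−α)·2362 of feed at 0.734 water and removes 0.801 of that water:
0.801×0.734×(1−α)×2362 = 1144.4
(1−α) = 1144.4/1388.7 = 0.8241;  α = 0.1759.
Bypass flow = 0.1759×2362 = 415.56 kg/s.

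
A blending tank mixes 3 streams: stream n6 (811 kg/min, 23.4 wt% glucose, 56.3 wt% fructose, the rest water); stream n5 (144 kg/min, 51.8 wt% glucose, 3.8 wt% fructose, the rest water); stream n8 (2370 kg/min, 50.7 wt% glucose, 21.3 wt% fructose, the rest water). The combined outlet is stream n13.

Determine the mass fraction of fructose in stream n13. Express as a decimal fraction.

Total flow out = 811 + 144 + 2370 = 3325 kg/min.
fructose in = 811×0.563 + 144×0.038 + 2370×0.213 = 966.88 kg/min.
fructose mass fraction in n13 = 966.88/3325 = 0.2908.

0.2908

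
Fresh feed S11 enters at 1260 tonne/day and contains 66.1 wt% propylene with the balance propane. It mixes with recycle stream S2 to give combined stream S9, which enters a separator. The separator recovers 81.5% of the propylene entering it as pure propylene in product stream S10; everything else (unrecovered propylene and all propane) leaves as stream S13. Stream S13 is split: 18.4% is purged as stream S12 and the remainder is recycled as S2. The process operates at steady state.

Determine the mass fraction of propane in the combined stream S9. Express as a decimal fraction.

0.703

propane enters only via S11 and leaves only via the purge: 1260×0.339 = 0.184×(propane in S13), and the separator passes all propane, so propane in S9 = propane in S13 = 2321.4 tonne/day.
propylene in S9: m_A = 1260×0.661 + (1−0.184)·(1−0.815)·m_A, so m_A = 832.86/0.8490 = 980.94 tonne/day.
S9 = 980.94 + 2321.4 = 3302.4 tonne/day.
propane fraction in S9 = 2321.4/3302.4 = 0.703.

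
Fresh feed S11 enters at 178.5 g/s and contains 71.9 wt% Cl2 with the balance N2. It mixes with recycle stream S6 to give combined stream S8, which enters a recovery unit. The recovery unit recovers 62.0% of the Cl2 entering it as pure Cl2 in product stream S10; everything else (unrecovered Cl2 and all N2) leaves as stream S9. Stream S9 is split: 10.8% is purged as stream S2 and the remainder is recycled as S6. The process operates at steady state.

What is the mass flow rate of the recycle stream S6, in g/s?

480.1 g/s

N2 enters only via S11 and leaves only via the purge: 178.5×0.281 = 0.108×(N2 in S9), and the recovery unit passes all N2, so N2 in S8 = N2 in S9 = 464.43 g/s.
Cl2 in S8: m_A = 178.5×0.719 + (1−0.108)·(1−0.620)·m_A, so m_A = 128.34/0.6610 = 194.15 g/s.
S9 = (1−0.620)×194.15 + 464.43 = 538.21 g/s.
Recycle S6 = (1−0.108)×538.21 = 480.08 g/s.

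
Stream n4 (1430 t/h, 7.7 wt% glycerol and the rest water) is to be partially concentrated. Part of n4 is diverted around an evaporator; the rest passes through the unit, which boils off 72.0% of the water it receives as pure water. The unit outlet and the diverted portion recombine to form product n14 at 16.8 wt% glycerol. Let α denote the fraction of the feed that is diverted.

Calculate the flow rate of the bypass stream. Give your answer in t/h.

All 1430×0.077 = 110.11 t/h of glycerol reaches n14, so n14 = 110.11/0.168 = 655.42 t/h and vapour = 774.58 t/h.
The evaporator receives (1−α)·1430 of feed at 0.923 water and removes 0.720 of that water:
0.720×0.923×(1−α)×1430 = 774.58
(1−α) = 774.58/950.32 = 0.8151;  α = 0.1849.
Bypass flow = 0.1849×1430 = 264.44 t/h.

264.4 t/h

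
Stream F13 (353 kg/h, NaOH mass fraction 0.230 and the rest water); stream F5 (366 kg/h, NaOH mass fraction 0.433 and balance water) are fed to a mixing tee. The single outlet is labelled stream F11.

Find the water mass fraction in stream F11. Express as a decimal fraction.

Total flow out = 353 + 366 = 719 kg/h.
water in = 353×0.770 + 366×0.567 = 479.33 kg/h.
water mass fraction in F11 = 479.33/719 = 0.667.

0.667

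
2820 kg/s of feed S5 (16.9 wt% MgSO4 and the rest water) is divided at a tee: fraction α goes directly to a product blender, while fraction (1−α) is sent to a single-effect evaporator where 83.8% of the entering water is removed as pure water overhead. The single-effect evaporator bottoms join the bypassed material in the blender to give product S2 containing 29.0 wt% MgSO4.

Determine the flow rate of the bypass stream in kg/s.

1130 kg/s

All 2820×0.169 = 476.58 kg/s of MgSO4 reaches S2, so S2 = 476.58/0.290 = 1643.4 kg/s and vapour = 1176.6 kg/s.
The evaporator receives (1−α)·2820 of feed at 0.831 water and removes 0.838 of that water:
0.838×0.831×(1−α)×2820 = 1176.6
(1−α) = 1176.6/1963.8 = 0.5992;  α = 0.4008.
Bypass flow = 0.4008×2820 = 1130.4 kg/s.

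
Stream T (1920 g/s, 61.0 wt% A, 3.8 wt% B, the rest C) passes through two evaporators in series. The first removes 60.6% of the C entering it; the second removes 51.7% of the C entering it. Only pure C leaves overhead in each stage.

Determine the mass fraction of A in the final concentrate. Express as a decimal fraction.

0.853

C in feed = 1920×0.352 = 675.84 g/s.
After stage 1: C left = (1−0.606)×675.84 = 266.28; stream total = 1510.4 g/s.
After stage 2: C left = (1−0.517)×266.28 = 128.61; final concentrate = 1372.8 g/s.
A fraction = 1171.2/1372.8 = 0.853.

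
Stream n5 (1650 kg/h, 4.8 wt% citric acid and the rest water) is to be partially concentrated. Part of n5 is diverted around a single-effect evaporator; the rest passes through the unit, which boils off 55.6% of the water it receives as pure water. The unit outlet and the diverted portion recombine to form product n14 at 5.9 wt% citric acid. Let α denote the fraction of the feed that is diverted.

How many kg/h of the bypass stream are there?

All 1650×0.048 = 79.2 kg/h of citric acid reaches n14, so n14 = 79.2/0.059 = 1342.4 kg/h and vapour = 307.63 kg/h.
The evaporator receives (1−α)·1650 of feed at 0.952 water and removes 0.556 of that water:
0.556×0.952×(1−α)×1650 = 307.63
(1−α) = 307.63/873.36 = 0.3522;  α = 0.6478.
Bypass flow = 0.6478×1650 = 1068.8 kg/h.

1069 kg/h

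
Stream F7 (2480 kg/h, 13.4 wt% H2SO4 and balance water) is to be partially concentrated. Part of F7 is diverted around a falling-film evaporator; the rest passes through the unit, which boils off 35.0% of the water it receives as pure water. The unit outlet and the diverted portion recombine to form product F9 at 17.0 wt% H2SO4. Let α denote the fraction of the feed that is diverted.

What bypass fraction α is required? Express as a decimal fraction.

All 2480×0.134 = 332.32 kg/h of H2SO4 reaches F9, so F9 = 332.32/0.170 = 1954.8 kg/h and vapour = 525.18 kg/h.
The evaporator receives (1−α)·2480 of feed at 0.866 water and removes 0.350 of that water:
0.350×0.866×(1−α)×2480 = 525.18
(1−α) = 525.18/751.69 = 0.6987;  α = 0.3013.

0.301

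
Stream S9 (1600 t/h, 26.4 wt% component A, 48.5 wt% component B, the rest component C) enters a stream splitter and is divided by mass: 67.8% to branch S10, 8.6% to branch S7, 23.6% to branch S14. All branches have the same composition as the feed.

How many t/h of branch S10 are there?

Branch S10 flow = 0.678×1600 = 1084.8 t/h.

1085 t/h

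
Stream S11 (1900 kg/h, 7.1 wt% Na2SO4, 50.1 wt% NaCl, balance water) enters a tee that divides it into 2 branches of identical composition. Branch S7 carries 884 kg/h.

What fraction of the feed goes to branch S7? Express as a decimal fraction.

Fraction to S7 = 884/1900 = 0.4653.

0.465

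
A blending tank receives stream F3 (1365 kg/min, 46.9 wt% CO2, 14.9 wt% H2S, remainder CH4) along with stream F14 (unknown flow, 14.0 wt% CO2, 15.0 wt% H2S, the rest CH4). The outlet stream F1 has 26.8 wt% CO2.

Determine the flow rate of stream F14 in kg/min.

Let F14 be the unknown flow. Total out = 1365 + F14.
CO2 balance: 640.18 + 0.140·F14 = 0.268·(1365 + F14)
(0.140 − 0.268)·F14 = 0.268×1365 − 640.18 = -274.36
F14 = -274.36 / -0.128 = 2143.5 kg/min

2143 kg/min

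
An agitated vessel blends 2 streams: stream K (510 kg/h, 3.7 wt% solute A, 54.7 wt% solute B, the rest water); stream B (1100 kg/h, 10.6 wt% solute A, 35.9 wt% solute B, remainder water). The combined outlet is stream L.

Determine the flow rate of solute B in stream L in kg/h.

673.9 kg/h

solute B out = solute B in = 510×0.547 + 1100×0.359 = 673.87 kg/h.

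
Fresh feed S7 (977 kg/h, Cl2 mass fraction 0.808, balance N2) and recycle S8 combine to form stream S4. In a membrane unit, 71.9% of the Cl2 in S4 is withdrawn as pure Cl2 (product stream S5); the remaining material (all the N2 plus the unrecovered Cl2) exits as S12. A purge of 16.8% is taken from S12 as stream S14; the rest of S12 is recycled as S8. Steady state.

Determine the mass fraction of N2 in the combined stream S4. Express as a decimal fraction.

N2 enters only via S7 and leaves only via the purge: 977×0.192 = 0.168×(N2 in S12), and the membrane unit passes all N2, so N2 in S4 = N2 in S12 = 1116.6 kg/h.
Cl2 in S4: m_A = 977×0.808 + (1−0.168)·(1−0.719)·m_A, so m_A = 789.42/0.7662 = 1030.3 kg/h.
S4 = 1030.3 + 1116.6 = 2146.9 kg/h.
N2 fraction in S4 = 1116.6/2146.9 = 0.520.

0.520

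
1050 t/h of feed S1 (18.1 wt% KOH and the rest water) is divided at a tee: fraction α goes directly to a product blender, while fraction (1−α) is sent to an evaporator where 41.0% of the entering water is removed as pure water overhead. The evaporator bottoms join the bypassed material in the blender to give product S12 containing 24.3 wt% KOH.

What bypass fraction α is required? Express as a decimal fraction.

All 1050×0.181 = 190.05 t/h of KOH reaches S12, so S12 = 190.05/0.243 = 782.1 t/h and vapour = 267.9 t/h.
The evaporator receives (1−α)·1050 of feed at 0.819 water and removes 0.410 of that water:
0.410×0.819×(1−α)×1050 = 267.9
(1−α) = 267.9/352.58 = 0.7598;  α = 0.2402.

0.240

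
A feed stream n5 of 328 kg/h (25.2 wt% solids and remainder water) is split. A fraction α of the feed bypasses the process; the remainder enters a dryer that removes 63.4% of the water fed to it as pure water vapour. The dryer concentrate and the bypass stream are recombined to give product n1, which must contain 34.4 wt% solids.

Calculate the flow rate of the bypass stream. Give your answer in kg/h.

All 328×0.252 = 82.656 kg/h of solids reaches n1, so n1 = 82.656/0.344 = 240.28 kg/h and vapour = 87.721 kg/h.
The evaporator receives (1−α)·328 of feed at 0.748 water and removes 0.634 of that water:
0.634×0.748×(1−α)×328 = 87.721
(1−α) = 87.721/155.55 = 0.5639;  α = 0.4361.
Bypass flow = 0.4361×328 = 143.03 kg/h.

143 kg/h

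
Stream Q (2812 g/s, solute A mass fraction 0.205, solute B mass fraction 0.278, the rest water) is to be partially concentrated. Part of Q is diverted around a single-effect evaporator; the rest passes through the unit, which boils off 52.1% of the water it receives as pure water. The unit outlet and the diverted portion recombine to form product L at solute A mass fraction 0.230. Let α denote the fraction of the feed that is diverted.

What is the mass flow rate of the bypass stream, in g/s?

1677 g/s

All 2812×0.205 = 576.46 g/s of solute A reaches L, so L = 576.46/0.230 = 2506.3 g/s and vapour = 305.65 g/s.
The evaporator receives (1−α)·2812 of feed at 0.517 water and removes 0.521 of that water:
0.521×0.517×(1−α)×2812 = 305.65
(1−α) = 305.65/757.43 = 0.4035;  α = 0.5965.
Bypass flow = 0.5965×2812 = 1677.3 g/s.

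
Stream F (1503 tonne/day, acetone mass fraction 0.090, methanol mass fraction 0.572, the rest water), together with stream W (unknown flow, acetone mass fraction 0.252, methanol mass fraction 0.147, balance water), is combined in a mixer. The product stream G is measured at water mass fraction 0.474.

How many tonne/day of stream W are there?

Let W be the unknown flow. Total out = 1503 + W.
water balance: 508.01 + 0.601·W = 0.474·(1503 + W)
(0.601 − 0.474)·W = 0.474×1503 − 508.01 = 204.41
W = 204.41 / 0.127 = 1609.5 tonne/day

1610 tonne/day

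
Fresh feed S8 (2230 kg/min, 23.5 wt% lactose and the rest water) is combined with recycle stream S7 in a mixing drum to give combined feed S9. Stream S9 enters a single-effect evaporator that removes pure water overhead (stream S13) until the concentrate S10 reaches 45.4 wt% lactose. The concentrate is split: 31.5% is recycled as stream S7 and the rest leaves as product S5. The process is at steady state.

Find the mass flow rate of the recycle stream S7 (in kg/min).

Overall lactose balance (none leaves overhead): lactose in fresh feed = lactose in product, i.e. 2230×0.235 = (1−0.315)·S10·0.454.
S10 = 524.05/(0.454×0.685) = 1685.1 kg/min.
Recycle S7 = 0.315×1685.1 = 530.81 kg/min.

530.8 kg/min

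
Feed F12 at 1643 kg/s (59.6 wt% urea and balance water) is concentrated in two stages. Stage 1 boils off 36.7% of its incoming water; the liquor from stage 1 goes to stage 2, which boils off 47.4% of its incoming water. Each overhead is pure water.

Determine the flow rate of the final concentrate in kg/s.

1200 kg/s

water in feed = 1643×0.404 = 663.77 kg/s.
After stage 1: water left = (1−0.367)×663.77 = 420.17; stream total = 1399.4 kg/s.
After stage 2: water left = (1−0.474)×420.17 = 221.01; final concentrate = 1200.2 kg/s.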